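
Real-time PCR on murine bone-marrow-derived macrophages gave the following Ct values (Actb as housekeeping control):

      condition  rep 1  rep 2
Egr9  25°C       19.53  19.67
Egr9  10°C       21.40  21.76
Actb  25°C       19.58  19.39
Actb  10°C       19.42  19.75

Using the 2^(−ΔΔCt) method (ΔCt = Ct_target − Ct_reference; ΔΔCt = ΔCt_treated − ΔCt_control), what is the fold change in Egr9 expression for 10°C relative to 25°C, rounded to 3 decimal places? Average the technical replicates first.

Mean Ct: Egr9 25°C 19.600; Egr9 10°C 21.580; Actb 25°C 19.485; Actb 10°C 19.585
ΔCt(25°C) = 19.600 − 19.485 = 0.115
ΔCt(10°C) = 21.580 − 19.585 = 1.995
ΔΔCt = 1.995 − 0.115 = 1.880
Fold change = 2^(−1.880) = 0.2717

0.272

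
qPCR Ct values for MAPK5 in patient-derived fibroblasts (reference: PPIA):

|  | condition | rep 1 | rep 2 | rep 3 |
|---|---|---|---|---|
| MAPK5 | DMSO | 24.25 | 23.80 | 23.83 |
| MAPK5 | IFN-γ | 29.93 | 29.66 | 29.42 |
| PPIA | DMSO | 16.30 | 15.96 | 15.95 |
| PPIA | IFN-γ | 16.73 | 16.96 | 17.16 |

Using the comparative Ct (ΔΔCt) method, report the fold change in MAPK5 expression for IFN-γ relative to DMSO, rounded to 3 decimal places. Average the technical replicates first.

0.035

Mean Ct: MAPK5 DMSO 23.960; MAPK5 IFN-γ 29.670; PPIA DMSO 16.070; PPIA IFN-γ 16.950
ΔCt(DMSO) = 23.960 − 16.070 = 7.890
ΔCt(IFN-γ) = 29.670 − 16.950 = 12.720
ΔΔCt = 12.720 − 7.890 = 4.830
Fold change = 2^(−4.830) = 0.0352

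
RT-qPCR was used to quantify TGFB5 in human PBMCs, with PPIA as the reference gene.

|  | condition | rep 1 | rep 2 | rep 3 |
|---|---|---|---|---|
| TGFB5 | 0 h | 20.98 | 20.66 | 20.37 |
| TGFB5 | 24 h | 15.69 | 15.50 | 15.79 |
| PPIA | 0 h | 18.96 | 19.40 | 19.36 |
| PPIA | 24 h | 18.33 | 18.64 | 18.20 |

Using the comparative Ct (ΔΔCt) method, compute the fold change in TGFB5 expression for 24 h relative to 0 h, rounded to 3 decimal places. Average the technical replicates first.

17.877

Mean Ct: TGFB5 0 h 20.670; TGFB5 24 h 15.660; PPIA 0 h 19.240; PPIA 24 h 18.390
ΔCt(0 h) = 20.670 − 19.240 = 1.430
ΔCt(24 h) = 15.660 − 18.390 = -2.730
ΔΔCt = -2.730 − 1.430 = -4.160
Fold change = 2^(−(-4.160)) = 2^4.160 = 17.8766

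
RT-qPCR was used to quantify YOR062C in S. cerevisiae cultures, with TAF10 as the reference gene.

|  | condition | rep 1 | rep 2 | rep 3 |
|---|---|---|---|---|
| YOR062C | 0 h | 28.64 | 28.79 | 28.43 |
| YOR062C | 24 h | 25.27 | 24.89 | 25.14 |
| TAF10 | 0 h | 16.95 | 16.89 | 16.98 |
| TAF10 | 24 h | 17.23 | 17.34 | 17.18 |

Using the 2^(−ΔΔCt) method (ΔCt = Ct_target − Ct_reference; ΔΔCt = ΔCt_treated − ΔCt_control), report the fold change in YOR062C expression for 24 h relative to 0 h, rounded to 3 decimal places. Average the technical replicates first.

14.221

Mean Ct: YOR062C 0 h 28.620; YOR062C 24 h 25.100; TAF10 0 h 16.940; TAF10 24 h 17.250
ΔCt(0 h) = 28.620 − 16.940 = 11.680
ΔCt(24 h) = 25.100 − 17.250 = 7.850
ΔΔCt = 7.850 − 11.680 = -3.830
Fold change = 2^(−(-3.830)) = 2^3.830 = 14.2215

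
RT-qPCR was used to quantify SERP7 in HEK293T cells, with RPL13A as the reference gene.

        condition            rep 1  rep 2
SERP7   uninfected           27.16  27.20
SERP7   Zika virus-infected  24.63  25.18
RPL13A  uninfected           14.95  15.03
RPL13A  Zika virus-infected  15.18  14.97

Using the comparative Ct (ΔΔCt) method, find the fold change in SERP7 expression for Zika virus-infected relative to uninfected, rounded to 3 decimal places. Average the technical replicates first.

5.134

Mean Ct: SERP7 uninfected 27.180; SERP7 Zika virus-infected 24.905; RPL13A uninfected 14.990; RPL13A Zika virus-infected 15.075
ΔCt(uninfected) = 27.180 − 14.990 = 12.190
ΔCt(Zika virus-infected) = 24.905 − 15.075 = 9.830
ΔΔCt = 9.830 − 12.190 = -2.360
Fold change = 2^(−(-2.360)) = 2^2.360 = 5.1337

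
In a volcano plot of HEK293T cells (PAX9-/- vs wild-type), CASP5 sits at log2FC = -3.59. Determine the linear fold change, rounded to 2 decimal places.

0.08

Fold change = 2^(-3.59) = 0.083
That is, CASP5 drops to 8.3% of the wild-type level.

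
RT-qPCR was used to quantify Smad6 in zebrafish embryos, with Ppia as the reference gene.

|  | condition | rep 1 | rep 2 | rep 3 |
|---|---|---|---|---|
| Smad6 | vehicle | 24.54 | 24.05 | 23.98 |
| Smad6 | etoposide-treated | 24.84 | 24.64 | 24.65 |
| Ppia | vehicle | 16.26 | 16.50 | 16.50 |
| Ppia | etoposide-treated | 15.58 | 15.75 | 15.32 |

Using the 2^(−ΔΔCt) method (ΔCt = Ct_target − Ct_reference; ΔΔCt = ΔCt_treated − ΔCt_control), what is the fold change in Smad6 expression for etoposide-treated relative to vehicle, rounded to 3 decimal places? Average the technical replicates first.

0.382

Mean Ct: Smad6 vehicle 24.190; Smad6 etoposide-treated 24.710; Ppia vehicle 16.420; Ppia etoposide-treated 15.550
ΔCt(vehicle) = 24.190 − 16.420 = 7.770
ΔCt(etoposide-treated) = 24.710 − 15.550 = 9.160
ΔΔCt = 9.160 − 7.770 = 1.390
Fold change = 2^(−1.390) = 0.3816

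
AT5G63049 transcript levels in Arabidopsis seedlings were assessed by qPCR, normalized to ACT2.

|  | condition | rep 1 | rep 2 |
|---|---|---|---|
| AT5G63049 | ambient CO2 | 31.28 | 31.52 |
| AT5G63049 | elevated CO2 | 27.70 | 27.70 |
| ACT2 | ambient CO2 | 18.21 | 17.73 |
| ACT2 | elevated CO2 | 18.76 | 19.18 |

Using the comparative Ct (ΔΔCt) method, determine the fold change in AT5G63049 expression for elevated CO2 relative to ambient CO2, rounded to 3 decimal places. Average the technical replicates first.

Mean Ct: AT5G63049 ambient CO2 31.400; AT5G63049 elevated CO2 27.700; ACT2 ambient CO2 17.970; ACT2 elevated CO2 18.970
ΔCt(ambient CO2) = 31.400 − 17.970 = 13.430
ΔCt(elevated CO2) = 27.700 − 18.970 = 8.730
ΔΔCt = 8.730 − 13.430 = -4.700
Fold change = 2^(−(-4.700)) = 2^4.700 = 25.9921

25.992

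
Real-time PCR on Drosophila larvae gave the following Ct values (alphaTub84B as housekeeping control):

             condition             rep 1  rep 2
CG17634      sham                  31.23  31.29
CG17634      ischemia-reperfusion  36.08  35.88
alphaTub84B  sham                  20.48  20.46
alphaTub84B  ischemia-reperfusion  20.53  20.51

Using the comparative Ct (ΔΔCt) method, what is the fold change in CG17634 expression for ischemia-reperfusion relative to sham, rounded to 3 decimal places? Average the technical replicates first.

0.039

Mean Ct: CG17634 sham 31.260; CG17634 ischemia-reperfusion 35.980; alphaTub84B sham 20.470; alphaTub84B ischemia-reperfusion 20.520
ΔCt(sham) = 31.260 − 20.470 = 10.790
ΔCt(ischemia-reperfusion) = 35.980 − 20.520 = 15.460
ΔΔCt = 15.460 − 10.790 = 4.670
Fold change = 2^(−4.670) = 0.0393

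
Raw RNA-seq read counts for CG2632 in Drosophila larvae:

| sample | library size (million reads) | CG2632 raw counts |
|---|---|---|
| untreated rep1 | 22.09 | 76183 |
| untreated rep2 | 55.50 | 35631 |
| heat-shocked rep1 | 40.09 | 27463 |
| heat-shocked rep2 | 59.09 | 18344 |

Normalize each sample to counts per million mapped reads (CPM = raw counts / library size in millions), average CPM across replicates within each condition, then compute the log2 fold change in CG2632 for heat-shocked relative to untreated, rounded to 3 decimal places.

CPM(untreated rep1) = 76183 / 22.09 = 3448.7551
CPM(untreated rep2) = 35631 / 55.50 = 642.0000
CPM(heat-shocked rep1) = 27463 / 40.09 = 685.0337
CPM(heat-shocked rep2) = 18344 / 59.09 = 310.4417
mean CPM(untreated) = 2045.3775; mean CPM(heat-shocked) = 497.7377
Fold change = 497.7377 / 2045.3775 = 0.24335
log2(0.24335) = -2.0389

-2.039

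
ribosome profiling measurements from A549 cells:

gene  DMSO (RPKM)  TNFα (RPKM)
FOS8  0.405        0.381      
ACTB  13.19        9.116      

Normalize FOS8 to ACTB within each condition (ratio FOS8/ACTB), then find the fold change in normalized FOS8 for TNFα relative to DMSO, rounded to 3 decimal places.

1.361

FOS8/ACTB (DMSO) = 0.405 / 13.19 = 0.030705
FOS8/ACTB (TNFα) = 0.381 / 9.116 = 0.041795
Fold change = 0.041795 / 0.030705 = 1.3612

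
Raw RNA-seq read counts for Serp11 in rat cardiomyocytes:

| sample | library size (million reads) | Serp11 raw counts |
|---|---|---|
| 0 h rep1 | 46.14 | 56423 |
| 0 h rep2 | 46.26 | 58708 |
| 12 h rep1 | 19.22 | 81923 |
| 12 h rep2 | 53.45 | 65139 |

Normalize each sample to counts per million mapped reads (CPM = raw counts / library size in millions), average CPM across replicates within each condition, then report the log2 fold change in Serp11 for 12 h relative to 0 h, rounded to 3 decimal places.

CPM(0 h rep1) = 56423 / 46.14 = 1222.8652
CPM(0 h rep2) = 58708 / 46.26 = 1269.0878
CPM(12 h rep1) = 81923 / 19.22 = 4262.3829
CPM(12 h rep2) = 65139 / 53.45 = 1218.6904
mean CPM(0 h) = 1245.9765; mean CPM(12 h) = 2740.5366
Fold change = 2740.5366 / 1245.9765 = 2.19951
log2(2.19951) = 1.1372

1.137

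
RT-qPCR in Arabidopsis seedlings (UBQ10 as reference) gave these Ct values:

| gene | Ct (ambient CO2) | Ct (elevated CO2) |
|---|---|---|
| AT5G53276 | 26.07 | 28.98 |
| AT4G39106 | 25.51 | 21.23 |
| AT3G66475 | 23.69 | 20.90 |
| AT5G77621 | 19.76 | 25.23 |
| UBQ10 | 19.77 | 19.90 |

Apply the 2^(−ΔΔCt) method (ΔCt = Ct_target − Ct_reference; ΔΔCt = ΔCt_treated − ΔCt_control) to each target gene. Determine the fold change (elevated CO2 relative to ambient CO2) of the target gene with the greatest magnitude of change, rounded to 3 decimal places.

AT5G53276: ΔΔCt = (28.98−19.90) − (26.07−19.77) = 9.08 − 6.30 = 2.78; fold change = 2^-2.78 = 0.146
AT4G39106: ΔΔCt = (21.23−19.90) − (25.51−19.77) = 1.33 − 5.74 = -4.41; fold change = 2^4.41 = 21.259
AT3G66475: ΔΔCt = (20.90−19.90) − (23.69−19.77) = 1.00 − 3.92 = -2.92; fold change = 2^2.92 = 7.568
AT5G77621: ΔΔCt = (25.23−19.90) − (19.76−19.77) = 5.33 − (-0.01) = 5.34; fold change = 2^-5.34 = 0.025
AT5G77621 has the largest |ΔΔCt| = 5.34.

0.025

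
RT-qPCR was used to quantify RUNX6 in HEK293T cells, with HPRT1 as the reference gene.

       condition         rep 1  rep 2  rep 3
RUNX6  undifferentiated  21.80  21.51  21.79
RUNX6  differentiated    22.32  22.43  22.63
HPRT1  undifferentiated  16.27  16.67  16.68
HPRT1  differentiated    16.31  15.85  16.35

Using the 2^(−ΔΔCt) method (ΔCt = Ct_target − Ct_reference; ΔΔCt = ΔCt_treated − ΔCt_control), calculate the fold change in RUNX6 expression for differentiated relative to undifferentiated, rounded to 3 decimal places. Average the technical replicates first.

Mean Ct: RUNX6 undifferentiated 21.700; RUNX6 differentiated 22.460; HPRT1 undifferentiated 16.540; HPRT1 differentiated 16.170
ΔCt(undifferentiated) = 21.700 − 16.540 = 5.160
ΔCt(differentiated) = 22.460 − 16.170 = 6.290
ΔΔCt = 6.290 − 5.160 = 1.130
Fold change = 2^(−1.130) = 0.4569

0.457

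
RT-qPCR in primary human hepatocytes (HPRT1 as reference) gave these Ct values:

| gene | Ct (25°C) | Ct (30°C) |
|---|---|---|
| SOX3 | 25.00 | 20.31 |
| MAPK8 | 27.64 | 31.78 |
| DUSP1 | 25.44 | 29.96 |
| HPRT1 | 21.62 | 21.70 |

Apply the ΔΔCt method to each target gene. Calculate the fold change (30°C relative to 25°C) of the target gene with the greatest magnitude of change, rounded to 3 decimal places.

SOX3: ΔΔCt = (20.31−21.70) − (25.00−21.62) = -1.39 − 3.38 = -4.77; fold change = 2^4.77 = 27.284
MAPK8: ΔΔCt = (31.78−21.70) − (27.64−21.62) = 10.08 − 6.02 = 4.06; fold change = 2^-4.06 = 0.060
DUSP1: ΔΔCt = (29.96−21.70) − (25.44−21.62) = 8.26 − 3.82 = 4.44; fold change = 2^-4.44 = 0.046
SOX3 has the largest |ΔΔCt| = 4.77.

27.284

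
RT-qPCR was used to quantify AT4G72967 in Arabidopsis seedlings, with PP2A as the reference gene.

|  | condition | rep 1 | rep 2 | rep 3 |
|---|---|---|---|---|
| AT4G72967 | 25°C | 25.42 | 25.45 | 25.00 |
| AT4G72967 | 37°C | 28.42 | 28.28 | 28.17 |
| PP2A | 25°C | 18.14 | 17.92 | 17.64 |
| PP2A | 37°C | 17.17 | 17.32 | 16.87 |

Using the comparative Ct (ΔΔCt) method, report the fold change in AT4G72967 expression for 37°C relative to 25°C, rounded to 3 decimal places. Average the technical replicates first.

Mean Ct: AT4G72967 25°C 25.290; AT4G72967 37°C 28.290; PP2A 25°C 17.900; PP2A 37°C 17.120
ΔCt(25°C) = 25.290 − 17.900 = 7.390
ΔCt(37°C) = 28.290 − 17.120 = 11.170
ΔΔCt = 11.170 − 7.390 = 3.780
Fold change = 2^(−3.780) = 0.0728

0.073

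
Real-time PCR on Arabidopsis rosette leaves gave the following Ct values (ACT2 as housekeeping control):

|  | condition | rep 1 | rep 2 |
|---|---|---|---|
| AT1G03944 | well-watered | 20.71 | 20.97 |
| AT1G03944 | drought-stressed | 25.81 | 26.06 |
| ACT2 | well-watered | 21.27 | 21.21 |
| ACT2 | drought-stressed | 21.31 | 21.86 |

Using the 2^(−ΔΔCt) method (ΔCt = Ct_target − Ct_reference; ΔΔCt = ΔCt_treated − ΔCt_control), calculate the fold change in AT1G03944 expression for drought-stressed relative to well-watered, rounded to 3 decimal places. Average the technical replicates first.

0.037

Mean Ct: AT1G03944 well-watered 20.840; AT1G03944 drought-stressed 25.935; ACT2 well-watered 21.240; ACT2 drought-stressed 21.585
ΔCt(well-watered) = 20.840 − 21.240 = -0.400
ΔCt(drought-stressed) = 25.935 − 21.585 = 4.350
ΔΔCt = 4.350 − (-0.400) = 4.750
Fold change = 2^(−4.750) = 0.0372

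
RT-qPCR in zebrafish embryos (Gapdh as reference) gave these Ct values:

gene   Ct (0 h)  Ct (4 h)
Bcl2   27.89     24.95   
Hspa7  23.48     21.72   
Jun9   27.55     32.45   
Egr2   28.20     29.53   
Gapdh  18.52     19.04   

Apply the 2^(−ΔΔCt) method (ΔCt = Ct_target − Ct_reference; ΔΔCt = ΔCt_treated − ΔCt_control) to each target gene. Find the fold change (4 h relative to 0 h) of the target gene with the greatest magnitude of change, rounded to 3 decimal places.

Bcl2: ΔΔCt = (24.95−19.04) − (27.89−18.52) = 5.91 − 9.37 = -3.46; fold change = 2^3.46 = 11.004
Hspa7: ΔΔCt = (21.72−19.04) − (23.48−18.52) = 2.68 − 4.96 = -2.28; fold change = 2^2.28 = 4.857
Jun9: ΔΔCt = (32.45−19.04) − (27.55−18.52) = 13.41 − 9.03 = 4.38; fold change = 2^-4.38 = 0.048
Egr2: ΔΔCt = (29.53−19.04) − (28.20−18.52) = 10.49 − 9.68 = 0.81; fold change = 2^-0.81 = 0.570
Jun9 has the largest |ΔΔCt| = 4.38.

0.048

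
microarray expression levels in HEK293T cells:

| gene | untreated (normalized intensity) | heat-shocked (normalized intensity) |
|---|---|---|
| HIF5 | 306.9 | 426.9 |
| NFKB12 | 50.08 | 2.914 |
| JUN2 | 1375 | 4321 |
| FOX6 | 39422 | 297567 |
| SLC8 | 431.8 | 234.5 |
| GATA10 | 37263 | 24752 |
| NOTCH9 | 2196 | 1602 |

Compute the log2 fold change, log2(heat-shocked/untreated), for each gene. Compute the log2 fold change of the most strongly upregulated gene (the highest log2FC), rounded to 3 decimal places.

log2(426.9/306.9) = 0.476  (HIF5)
log2(2.914/50.08) = -4.103  (NFKB12)
log2(4321/1375) = 1.652  (JUN2)
log2(297567/39422) = 2.916  (FOX6)
log2(234.5/431.8) = -0.881  (SLC8)
log2(24752/37263) = -0.590  (GATA10)
log2(1602/2196) = -0.455  (NOTCH9)
FOX6 is most strongly upregulated.

2.916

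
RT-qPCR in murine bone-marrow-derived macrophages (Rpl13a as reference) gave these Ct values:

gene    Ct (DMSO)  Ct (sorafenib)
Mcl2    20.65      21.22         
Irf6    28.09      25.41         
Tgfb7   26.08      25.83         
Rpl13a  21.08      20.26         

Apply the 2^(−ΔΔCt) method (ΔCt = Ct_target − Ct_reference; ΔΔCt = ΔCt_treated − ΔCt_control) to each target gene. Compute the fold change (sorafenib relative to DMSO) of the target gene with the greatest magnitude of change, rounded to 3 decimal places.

3.630

Mcl2: ΔΔCt = (21.22−20.26) − (20.65−21.08) = 0.96 − (-0.43) = 1.39; fold change = 2^-1.39 = 0.382
Irf6: ΔΔCt = (25.41−20.26) − (28.09−21.08) = 5.15 − 7.01 = -1.86; fold change = 2^1.86 = 3.630
Tgfb7: ΔΔCt = (25.83−20.26) − (26.08−21.08) = 5.57 − 5.00 = 0.57; fold change = 2^-0.57 = 0.674
Irf6 has the largest |ΔΔCt| = 1.86.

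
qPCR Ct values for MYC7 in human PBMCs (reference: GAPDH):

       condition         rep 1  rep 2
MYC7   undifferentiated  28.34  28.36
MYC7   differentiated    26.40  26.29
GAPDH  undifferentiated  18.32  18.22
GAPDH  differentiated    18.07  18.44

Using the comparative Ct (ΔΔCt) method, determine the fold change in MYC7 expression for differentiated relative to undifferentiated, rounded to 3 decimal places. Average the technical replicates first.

3.972

Mean Ct: MYC7 undifferentiated 28.350; MYC7 differentiated 26.345; GAPDH undifferentiated 18.270; GAPDH differentiated 18.255
ΔCt(undifferentiated) = 28.350 − 18.270 = 10.080
ΔCt(differentiated) = 26.345 − 18.255 = 8.090
ΔΔCt = 8.090 − 10.080 = -1.990
Fold change = 2^(−(-1.990)) = 2^1.990 = 3.9724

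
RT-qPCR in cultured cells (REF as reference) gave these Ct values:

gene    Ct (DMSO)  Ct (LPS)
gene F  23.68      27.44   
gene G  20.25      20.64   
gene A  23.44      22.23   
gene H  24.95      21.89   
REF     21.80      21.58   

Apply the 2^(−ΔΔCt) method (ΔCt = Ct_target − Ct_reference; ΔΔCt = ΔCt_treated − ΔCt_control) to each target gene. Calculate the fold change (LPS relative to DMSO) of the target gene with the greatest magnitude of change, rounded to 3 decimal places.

gene F: ΔΔCt = (27.44−21.58) − (23.68−21.80) = 5.86 − 1.88 = 3.98; fold change = 2^-3.98 = 0.063
gene G: ΔΔCt = (20.64−21.58) − (20.25−21.80) = -0.94 − (-1.55) = 0.61; fold change = 2^-0.61 = 0.655
gene A: ΔΔCt = (22.23−21.58) − (23.44−21.80) = 0.65 − 1.64 = -0.99; fold change = 2^0.99 = 1.986
gene H: ΔΔCt = (21.89−21.58) − (24.95−21.80) = 0.31 − 3.15 = -2.84; fold change = 2^2.84 = 7.160
gene F has the largest |ΔΔCt| = 3.98.

0.063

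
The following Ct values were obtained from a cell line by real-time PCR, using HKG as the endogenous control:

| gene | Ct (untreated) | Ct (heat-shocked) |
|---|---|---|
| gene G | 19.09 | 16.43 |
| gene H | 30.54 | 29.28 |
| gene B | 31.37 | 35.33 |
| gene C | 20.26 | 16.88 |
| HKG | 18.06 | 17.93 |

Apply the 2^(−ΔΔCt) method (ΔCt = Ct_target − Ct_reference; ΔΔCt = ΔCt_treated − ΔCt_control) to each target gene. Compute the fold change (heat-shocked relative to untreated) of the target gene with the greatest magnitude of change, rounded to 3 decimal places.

0.059

gene G: ΔΔCt = (16.43−17.93) − (19.09−18.06) = -1.50 − 1.03 = -2.53; fold change = 2^2.53 = 5.776
gene H: ΔΔCt = (29.28−17.93) − (30.54−18.06) = 11.35 − 12.48 = -1.13; fold change = 2^1.13 = 2.189
gene B: ΔΔCt = (35.33−17.93) − (31.37−18.06) = 17.40 − 13.31 = 4.09; fold change = 2^-4.09 = 0.059
gene C: ΔΔCt = (16.88−17.93) − (20.26−18.06) = -1.05 − 2.20 = -3.25; fold change = 2^3.25 = 9.514
gene B has the largest |ΔΔCt| = 4.09.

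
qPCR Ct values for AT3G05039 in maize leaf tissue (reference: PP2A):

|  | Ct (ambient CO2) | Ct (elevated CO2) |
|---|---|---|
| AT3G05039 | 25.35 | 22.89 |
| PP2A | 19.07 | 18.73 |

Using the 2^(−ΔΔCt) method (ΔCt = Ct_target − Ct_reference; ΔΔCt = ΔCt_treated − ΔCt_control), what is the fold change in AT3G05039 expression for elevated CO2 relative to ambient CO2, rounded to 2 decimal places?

4.35

ΔCt(ambient CO2) = 25.350 − 19.070 = 6.280
ΔCt(elevated CO2) = 22.890 − 18.730 = 4.160
ΔΔCt = 4.160 − 6.280 = -2.120
Fold change = 2^(−(-2.120)) = 2^2.120 = 4.347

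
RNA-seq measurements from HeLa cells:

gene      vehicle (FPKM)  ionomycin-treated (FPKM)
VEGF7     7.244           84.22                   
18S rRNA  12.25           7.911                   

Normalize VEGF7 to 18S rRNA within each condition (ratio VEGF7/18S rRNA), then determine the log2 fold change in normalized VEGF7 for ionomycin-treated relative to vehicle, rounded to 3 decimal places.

4.170

VEGF7/18S rRNA (vehicle) = 7.244 / 12.25 = 0.59135
VEGF7/18S rRNA (ionomycin-treated) = 84.22 / 7.911 = 10.646
Fold change = 10.646 / 0.59135 = 18.0029
log2(18.0029) = 4.1702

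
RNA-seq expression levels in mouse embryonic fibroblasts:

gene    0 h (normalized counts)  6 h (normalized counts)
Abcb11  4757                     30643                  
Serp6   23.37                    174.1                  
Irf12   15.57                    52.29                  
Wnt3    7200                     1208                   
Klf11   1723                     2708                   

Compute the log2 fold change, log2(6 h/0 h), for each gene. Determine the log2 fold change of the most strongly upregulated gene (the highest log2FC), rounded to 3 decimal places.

2.897

log2(30643/4757) = 2.687  (Abcb11)
log2(174.1/23.37) = 2.897  (Serp6)
log2(52.29/15.57) = 1.748  (Irf12)
log2(1208/7200) = -2.575  (Wnt3)
log2(2708/1723) = 0.652  (Klf11)
Serp6 is most strongly upregulated.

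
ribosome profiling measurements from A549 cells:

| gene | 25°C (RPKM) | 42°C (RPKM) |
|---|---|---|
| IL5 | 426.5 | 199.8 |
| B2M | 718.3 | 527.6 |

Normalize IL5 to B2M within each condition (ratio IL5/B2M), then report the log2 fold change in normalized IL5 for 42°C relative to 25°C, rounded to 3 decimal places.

IL5/B2M (25°C) = 426.5 / 718.3 = 0.59376
IL5/B2M (42°C) = 199.8 / 527.6 = 0.3787
Fold change = 0.3787 / 0.59376 = 0.6378
log2(0.6378) = -0.6488

-0.649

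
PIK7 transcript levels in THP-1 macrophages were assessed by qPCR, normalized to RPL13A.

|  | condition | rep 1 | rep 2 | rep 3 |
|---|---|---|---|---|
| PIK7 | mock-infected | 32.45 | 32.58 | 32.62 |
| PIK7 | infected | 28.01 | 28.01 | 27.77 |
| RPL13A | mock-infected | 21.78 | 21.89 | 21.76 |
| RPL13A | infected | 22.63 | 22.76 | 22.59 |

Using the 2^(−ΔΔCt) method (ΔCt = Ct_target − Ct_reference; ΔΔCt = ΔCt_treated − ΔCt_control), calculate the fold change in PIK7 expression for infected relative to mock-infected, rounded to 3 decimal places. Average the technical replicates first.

Mean Ct: PIK7 mock-infected 32.550; PIK7 infected 27.930; RPL13A mock-infected 21.810; RPL13A infected 22.660
ΔCt(mock-infected) = 32.550 − 21.810 = 10.740
ΔCt(infected) = 27.930 − 22.660 = 5.270
ΔΔCt = 5.270 − 10.740 = -5.470
Fold change = 2^(−(-5.470)) = 2^5.470 = 44.3235

44.324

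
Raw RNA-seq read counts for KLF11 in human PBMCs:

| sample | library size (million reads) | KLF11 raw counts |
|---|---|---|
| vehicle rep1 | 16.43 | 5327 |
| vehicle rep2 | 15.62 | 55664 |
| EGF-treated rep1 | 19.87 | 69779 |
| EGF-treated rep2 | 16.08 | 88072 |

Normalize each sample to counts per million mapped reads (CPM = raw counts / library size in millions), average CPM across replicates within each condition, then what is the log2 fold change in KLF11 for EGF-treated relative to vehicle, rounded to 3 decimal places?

1.209

CPM(vehicle rep1) = 5327 / 16.43 = 324.2240
CPM(vehicle rep2) = 55664 / 15.62 = 3563.6364
CPM(EGF-treated rep1) = 69779 / 19.87 = 3511.7765
CPM(EGF-treated rep2) = 88072 / 16.08 = 5477.1144
mean CPM(vehicle) = 1943.9302; mean CPM(EGF-treated) = 4494.4455
Fold change = 4494.4455 / 1943.9302 = 2.31204
log2(2.31204) = 1.2092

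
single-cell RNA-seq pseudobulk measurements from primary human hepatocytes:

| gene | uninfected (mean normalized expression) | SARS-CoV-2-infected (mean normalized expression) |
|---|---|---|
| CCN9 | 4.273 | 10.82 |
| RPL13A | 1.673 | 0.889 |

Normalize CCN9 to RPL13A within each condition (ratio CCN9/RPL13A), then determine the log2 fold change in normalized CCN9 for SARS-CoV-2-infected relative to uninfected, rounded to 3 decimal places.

CCN9/RPL13A (uninfected) = 4.273 / 1.673 = 2.5541
CCN9/RPL13A (SARS-CoV-2-infected) = 10.82 / 0.889 = 12.171
Fold change = 12.171 / 2.5541 = 4.7653
log2(4.7653) = 2.2526

2.253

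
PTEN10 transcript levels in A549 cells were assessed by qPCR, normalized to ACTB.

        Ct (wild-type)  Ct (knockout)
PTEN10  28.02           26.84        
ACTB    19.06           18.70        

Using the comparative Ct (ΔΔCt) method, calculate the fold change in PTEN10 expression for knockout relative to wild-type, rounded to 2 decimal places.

1.77

ΔCt(wild-type) = 28.020 − 19.060 = 8.960
ΔCt(knockout) = 26.840 − 18.700 = 8.140
ΔΔCt = 8.140 − 8.960 = -0.820
Fold change = 2^(−(-0.820)) = 2^0.820 = 1.765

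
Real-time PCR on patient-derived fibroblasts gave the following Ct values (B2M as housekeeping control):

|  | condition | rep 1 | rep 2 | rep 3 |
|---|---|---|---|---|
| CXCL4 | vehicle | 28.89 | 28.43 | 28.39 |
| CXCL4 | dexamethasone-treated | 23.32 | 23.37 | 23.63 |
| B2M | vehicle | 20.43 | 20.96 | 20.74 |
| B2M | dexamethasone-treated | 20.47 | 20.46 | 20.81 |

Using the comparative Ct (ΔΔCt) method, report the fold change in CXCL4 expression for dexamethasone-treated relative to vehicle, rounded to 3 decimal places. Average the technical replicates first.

Mean Ct: CXCL4 vehicle 28.570; CXCL4 dexamethasone-treated 23.440; B2M vehicle 20.710; B2M dexamethasone-treated 20.580
ΔCt(vehicle) = 28.570 − 20.710 = 7.860
ΔCt(dexamethasone-treated) = 23.440 − 20.580 = 2.860
ΔΔCt = 2.860 − 7.860 = -5.000
Fold change = 2^(−(-5.000)) = 2^5.000 = 32.0000

32.000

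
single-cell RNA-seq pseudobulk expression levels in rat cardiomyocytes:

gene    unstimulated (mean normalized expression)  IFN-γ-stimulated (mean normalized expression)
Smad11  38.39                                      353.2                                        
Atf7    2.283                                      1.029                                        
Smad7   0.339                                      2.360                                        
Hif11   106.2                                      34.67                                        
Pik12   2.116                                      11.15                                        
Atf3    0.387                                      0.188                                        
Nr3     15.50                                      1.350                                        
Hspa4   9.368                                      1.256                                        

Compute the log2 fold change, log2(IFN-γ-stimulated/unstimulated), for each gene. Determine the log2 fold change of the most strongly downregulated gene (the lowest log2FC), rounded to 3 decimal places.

-3.521

log2(353.2/38.39) = 3.202  (Smad11)
log2(1.029/2.283) = -1.150  (Atf7)
log2(2.360/0.339) = 2.799  (Smad7)
log2(34.67/106.2) = -1.615  (Hif11)
log2(11.15/2.116) = 2.398  (Pik12)
log2(0.188/0.387) = -1.042  (Atf3)
log2(1.350/15.50) = -3.521  (Nr3)
log2(1.256/9.368) = -2.899  (Hspa4)
Nr3 is most strongly downregulated.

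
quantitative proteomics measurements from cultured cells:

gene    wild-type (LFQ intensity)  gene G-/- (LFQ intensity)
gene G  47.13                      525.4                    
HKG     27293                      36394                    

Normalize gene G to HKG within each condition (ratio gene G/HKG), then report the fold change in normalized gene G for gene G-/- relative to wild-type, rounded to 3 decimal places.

8.360

gene G/HKG (wild-type) = 47.13 / 27293 = 0.0017268
gene G/HKG (gene G-/-) = 525.4 / 36394 = 0.014436
Fold change = 0.014436 / 0.0017268 = 8.3602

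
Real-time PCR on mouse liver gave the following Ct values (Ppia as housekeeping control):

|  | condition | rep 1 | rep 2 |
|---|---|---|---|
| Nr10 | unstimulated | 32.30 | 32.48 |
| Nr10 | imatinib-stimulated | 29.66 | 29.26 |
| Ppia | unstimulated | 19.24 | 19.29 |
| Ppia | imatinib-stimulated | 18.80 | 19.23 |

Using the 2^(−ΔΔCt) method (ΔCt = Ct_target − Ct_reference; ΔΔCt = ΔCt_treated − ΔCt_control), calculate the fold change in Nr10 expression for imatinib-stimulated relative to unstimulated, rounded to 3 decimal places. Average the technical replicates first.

6.409

Mean Ct: Nr10 unstimulated 32.390; Nr10 imatinib-stimulated 29.460; Ppia unstimulated 19.265; Ppia imatinib-stimulated 19.015
ΔCt(unstimulated) = 32.390 − 19.265 = 13.125
ΔCt(imatinib-stimulated) = 29.460 − 19.015 = 10.445
ΔΔCt = 10.445 − 13.125 = -2.680
Fold change = 2^(−(-2.680)) = 2^2.680 = 6.4086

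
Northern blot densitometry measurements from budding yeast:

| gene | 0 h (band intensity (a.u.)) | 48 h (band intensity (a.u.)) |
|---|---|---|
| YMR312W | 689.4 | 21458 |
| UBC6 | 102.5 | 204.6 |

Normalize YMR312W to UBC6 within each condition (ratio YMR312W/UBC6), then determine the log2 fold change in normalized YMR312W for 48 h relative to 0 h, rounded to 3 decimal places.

3.963

YMR312W/UBC6 (0 h) = 689.4 / 102.5 = 6.7259
YMR312W/UBC6 (48 h) = 21458 / 204.6 = 104.88
Fold change = 104.88 / 6.7259 = 15.5932
log2(15.5932) = 3.9628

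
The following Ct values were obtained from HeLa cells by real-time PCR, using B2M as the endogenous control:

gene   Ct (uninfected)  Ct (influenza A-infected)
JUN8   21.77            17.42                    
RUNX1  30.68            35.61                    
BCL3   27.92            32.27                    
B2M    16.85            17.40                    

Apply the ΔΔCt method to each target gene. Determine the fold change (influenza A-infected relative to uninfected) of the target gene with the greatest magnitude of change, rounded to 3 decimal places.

29.857

JUN8: ΔΔCt = (17.42−17.40) − (21.77−16.85) = 0.02 − 4.92 = -4.90; fold change = 2^4.90 = 29.857
RUNX1: ΔΔCt = (35.61−17.40) − (30.68−16.85) = 18.21 − 13.83 = 4.38; fold change = 2^-4.38 = 0.048
BCL3: ΔΔCt = (32.27−17.40) − (27.92−16.85) = 14.87 − 11.07 = 3.80; fold change = 2^-3.80 = 0.072
JUN8 has the largest |ΔΔCt| = 4.90.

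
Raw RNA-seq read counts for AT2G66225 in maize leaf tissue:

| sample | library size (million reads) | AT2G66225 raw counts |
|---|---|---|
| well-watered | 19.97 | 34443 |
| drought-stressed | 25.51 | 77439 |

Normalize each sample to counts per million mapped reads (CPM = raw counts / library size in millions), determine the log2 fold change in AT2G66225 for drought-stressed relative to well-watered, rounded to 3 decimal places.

CPM(well-watered) = 34443 / 19.97 = 1724.7371
CPM(drought-stressed) = 77439 / 25.51 = 3035.6331
Fold change = 3035.6331 / 1724.7371 = 1.76006
log2(1.76006) = 0.8156

0.816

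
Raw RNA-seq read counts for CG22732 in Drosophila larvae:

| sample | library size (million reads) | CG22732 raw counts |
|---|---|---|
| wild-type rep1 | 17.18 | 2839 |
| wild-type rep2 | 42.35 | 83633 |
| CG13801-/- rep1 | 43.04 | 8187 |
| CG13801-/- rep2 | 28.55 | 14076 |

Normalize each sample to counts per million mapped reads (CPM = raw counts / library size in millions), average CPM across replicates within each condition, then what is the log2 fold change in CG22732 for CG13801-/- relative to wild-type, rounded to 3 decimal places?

-1.647

CPM(wild-type rep1) = 2839 / 17.18 = 165.2503
CPM(wild-type rep2) = 83633 / 42.35 = 1974.8052
CPM(CG13801-/- rep1) = 8187 / 43.04 = 190.2184
CPM(CG13801-/- rep2) = 14076 / 28.55 = 493.0298
mean CPM(wild-type) = 1070.0277; mean CPM(CG13801-/-) = 341.6241
Fold change = 341.6241 / 1070.0277 = 0.31927
log2(0.31927) = -1.6472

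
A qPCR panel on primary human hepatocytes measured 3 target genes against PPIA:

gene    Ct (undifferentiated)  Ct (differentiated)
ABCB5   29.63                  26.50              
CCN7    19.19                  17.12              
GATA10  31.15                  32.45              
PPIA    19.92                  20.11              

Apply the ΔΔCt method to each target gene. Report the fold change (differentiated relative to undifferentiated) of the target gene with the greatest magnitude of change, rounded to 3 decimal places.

ABCB5: ΔΔCt = (26.50−20.11) − (29.63−19.92) = 6.39 − 9.71 = -3.32; fold change = 2^3.32 = 9.987
CCN7: ΔΔCt = (17.12−20.11) − (19.19−19.92) = -2.99 − (-0.73) = -2.26; fold change = 2^2.26 = 4.790
GATA10: ΔΔCt = (32.45−20.11) − (31.15−19.92) = 12.34 − 11.23 = 1.11; fold change = 2^-1.11 = 0.463
ABCB5 has the largest |ΔΔCt| = 3.32.

9.987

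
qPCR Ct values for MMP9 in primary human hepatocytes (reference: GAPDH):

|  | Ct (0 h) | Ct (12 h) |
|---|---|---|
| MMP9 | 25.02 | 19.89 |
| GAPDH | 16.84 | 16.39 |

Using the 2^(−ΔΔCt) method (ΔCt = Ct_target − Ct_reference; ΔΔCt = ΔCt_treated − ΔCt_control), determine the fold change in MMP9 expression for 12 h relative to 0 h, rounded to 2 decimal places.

25.63

ΔCt(0 h) = 25.020 − 16.840 = 8.180
ΔCt(12 h) = 19.890 − 16.390 = 3.500
ΔΔCt = 3.500 − 8.180 = -4.680
Fold change = 2^(−(-4.680)) = 2^4.680 = 25.634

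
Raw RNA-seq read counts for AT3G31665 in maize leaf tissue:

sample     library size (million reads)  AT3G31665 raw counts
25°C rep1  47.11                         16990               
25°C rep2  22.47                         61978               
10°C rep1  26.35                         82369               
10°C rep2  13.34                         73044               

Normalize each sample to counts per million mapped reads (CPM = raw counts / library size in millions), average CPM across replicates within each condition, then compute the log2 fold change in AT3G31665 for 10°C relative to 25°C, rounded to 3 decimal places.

CPM(25°C rep1) = 16990 / 47.11 = 360.6453
CPM(25°C rep2) = 61978 / 22.47 = 2758.2555
CPM(10°C rep1) = 82369 / 26.35 = 3125.9583
CPM(10°C rep2) = 73044 / 13.34 = 5475.5622
mean CPM(25°C) = 1559.4504; mean CPM(10°C) = 4300.7602
Fold change = 4300.7602 / 1559.4504 = 2.75787
log2(2.75787) = 1.4636

1.464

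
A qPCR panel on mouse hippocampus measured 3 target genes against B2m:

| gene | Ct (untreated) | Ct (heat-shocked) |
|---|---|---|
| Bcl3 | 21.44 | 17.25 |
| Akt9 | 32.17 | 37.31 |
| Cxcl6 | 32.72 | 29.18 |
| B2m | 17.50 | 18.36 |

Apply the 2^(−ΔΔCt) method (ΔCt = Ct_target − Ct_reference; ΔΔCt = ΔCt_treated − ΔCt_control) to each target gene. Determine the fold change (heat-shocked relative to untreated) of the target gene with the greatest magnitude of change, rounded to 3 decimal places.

Bcl3: ΔΔCt = (17.25−18.36) − (21.44−17.50) = -1.11 − 3.94 = -5.05; fold change = 2^5.05 = 33.128
Akt9: ΔΔCt = (37.31−18.36) − (32.17−17.50) = 18.95 − 14.67 = 4.28; fold change = 2^-4.28 = 0.051
Cxcl6: ΔΔCt = (29.18−18.36) − (32.72−17.50) = 10.82 − 15.22 = -4.40; fold change = 2^4.40 = 21.112
Bcl3 has the largest |ΔΔCt| = 5.05.

33.128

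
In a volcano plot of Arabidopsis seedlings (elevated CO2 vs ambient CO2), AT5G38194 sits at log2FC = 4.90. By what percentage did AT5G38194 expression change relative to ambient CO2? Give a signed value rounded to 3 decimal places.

Fold change = 2^(4.90) = 29.8571
Percent change = (FC − 1) × 100% = (29.8571 − 1) × 100 = 2885.706%

2885.706%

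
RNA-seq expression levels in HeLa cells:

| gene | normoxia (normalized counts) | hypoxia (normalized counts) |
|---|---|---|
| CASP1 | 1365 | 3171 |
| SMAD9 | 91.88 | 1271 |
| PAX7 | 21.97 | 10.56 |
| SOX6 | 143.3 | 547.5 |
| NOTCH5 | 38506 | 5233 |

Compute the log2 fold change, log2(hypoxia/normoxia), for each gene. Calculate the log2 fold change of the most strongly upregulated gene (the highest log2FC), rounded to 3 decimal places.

3.790

log2(3171/1365) = 1.216  (CASP1)
log2(1271/91.88) = 3.790  (SMAD9)
log2(10.56/21.97) = -1.057  (PAX7)
log2(547.5/143.3) = 1.934  (SOX6)
log2(5233/38506) = -2.879  (NOTCH5)
SMAD9 is most strongly upregulated.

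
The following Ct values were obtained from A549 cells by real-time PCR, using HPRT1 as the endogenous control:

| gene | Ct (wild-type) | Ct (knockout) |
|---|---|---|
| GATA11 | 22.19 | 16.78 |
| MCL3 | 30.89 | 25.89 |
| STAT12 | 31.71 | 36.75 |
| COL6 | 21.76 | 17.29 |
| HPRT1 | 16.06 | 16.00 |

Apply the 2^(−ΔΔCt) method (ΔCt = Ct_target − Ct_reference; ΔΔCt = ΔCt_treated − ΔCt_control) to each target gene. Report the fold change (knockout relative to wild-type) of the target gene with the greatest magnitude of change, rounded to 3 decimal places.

GATA11: ΔΔCt = (16.78−16.00) − (22.19−16.06) = 0.78 − 6.13 = -5.35; fold change = 2^5.35 = 40.786
MCL3: ΔΔCt = (25.89−16.00) − (30.89−16.06) = 9.89 − 14.83 = -4.94; fold change = 2^4.94 = 30.696
STAT12: ΔΔCt = (36.75−16.00) − (31.71−16.06) = 20.75 − 15.65 = 5.10; fold change = 2^-5.10 = 0.029
COL6: ΔΔCt = (17.29−16.00) − (21.76−16.06) = 1.29 − 5.70 = -4.41; fold change = 2^4.41 = 21.259
GATA11 has the largest |ΔΔCt| = 5.35.

40.786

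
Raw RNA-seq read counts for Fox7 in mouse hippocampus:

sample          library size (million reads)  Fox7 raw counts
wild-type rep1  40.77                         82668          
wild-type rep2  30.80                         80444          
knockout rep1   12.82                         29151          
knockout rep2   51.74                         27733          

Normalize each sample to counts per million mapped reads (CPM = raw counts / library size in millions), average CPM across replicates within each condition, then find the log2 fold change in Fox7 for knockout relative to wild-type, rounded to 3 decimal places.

-0.723

CPM(wild-type rep1) = 82668 / 40.77 = 2027.6674
CPM(wild-type rep2) = 80444 / 30.80 = 2611.8182
CPM(knockout rep1) = 29151 / 12.82 = 2273.8690
CPM(knockout rep2) = 27733 / 51.74 = 536.0070
mean CPM(wild-type) = 2319.7428; mean CPM(knockout) = 1404.9380
Fold change = 1404.9380 / 2319.7428 = 0.60564
log2(0.60564) = -0.7235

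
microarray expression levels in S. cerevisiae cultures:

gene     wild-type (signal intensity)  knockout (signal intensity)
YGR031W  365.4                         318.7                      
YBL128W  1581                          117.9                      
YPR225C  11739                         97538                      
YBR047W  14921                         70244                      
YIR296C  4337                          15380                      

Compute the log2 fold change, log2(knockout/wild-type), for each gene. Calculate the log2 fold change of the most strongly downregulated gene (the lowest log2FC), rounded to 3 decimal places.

-3.745

log2(318.7/365.4) = -0.197  (YGR031W)
log2(117.9/1581) = -3.745  (YBL128W)
log2(97538/11739) = 3.055  (YPR225C)
log2(70244/14921) = 2.235  (YBR047W)
log2(15380/4337) = 1.826  (YIR296C)
YBL128W is most strongly downregulated.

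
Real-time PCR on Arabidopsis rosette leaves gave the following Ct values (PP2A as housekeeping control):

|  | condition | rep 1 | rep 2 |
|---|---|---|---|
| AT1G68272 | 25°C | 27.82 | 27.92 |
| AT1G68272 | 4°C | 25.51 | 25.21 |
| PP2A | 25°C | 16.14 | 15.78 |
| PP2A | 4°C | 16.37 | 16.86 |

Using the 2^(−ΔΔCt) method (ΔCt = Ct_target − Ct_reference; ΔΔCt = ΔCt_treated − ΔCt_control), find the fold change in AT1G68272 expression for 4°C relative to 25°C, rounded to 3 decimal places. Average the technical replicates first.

8.969

Mean Ct: AT1G68272 25°C 27.870; AT1G68272 4°C 25.360; PP2A 25°C 15.960; PP2A 4°C 16.615
ΔCt(25°C) = 27.870 − 15.960 = 11.910
ΔCt(4°C) = 25.360 − 16.615 = 8.745
ΔΔCt = 8.745 − 11.910 = -3.165
Fold change = 2^(−(-3.165)) = 2^3.165 = 8.9693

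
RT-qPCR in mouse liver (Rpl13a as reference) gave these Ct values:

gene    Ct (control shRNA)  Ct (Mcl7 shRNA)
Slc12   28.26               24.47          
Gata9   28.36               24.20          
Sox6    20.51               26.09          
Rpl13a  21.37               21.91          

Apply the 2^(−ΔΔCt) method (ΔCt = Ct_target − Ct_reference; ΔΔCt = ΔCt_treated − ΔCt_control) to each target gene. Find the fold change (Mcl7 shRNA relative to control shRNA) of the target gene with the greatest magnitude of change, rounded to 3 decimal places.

Slc12: ΔΔCt = (24.47−21.91) − (28.26−21.37) = 2.56 − 6.89 = -4.33; fold change = 2^4.33 = 20.112
Gata9: ΔΔCt = (24.20−21.91) − (28.36−21.37) = 2.29 − 6.99 = -4.70; fold change = 2^4.70 = 25.992
Sox6: ΔΔCt = (26.09−21.91) − (20.51−21.37) = 4.18 − (-0.86) = 5.04; fold change = 2^-5.04 = 0.030
Sox6 has the largest |ΔΔCt| = 5.04.

0.030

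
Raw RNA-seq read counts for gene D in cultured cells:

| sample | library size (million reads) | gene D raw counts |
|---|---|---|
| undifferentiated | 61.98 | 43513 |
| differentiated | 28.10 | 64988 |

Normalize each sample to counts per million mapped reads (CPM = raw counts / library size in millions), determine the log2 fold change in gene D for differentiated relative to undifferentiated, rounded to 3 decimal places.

1.720

CPM(undifferentiated) = 43513 / 61.98 = 702.0490
CPM(differentiated) = 64988 / 28.10 = 2312.7402
Fold change = 2312.7402 / 702.0490 = 3.29427
log2(3.29427) = 1.7200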